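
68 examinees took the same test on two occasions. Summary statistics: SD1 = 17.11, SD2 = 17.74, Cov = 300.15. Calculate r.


r = cov(X,Y) / (SD_X * SD_Y)
r = 300.15 / (17.11 * 17.74)
r = 300.15 / 303.5314
r = 0.9889

0.9889


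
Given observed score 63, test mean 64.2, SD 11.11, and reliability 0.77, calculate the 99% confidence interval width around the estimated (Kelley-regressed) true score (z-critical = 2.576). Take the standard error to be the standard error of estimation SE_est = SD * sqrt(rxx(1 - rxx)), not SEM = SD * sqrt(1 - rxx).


True score estimate = 0.77*63 + 0.23*64.2 = 63.276
SE_est = SD * sqrt(rxx * (1 - rxx)) = 11.11 * sqrt(0.77 * 0.23) = 11.11 * sqrt(0.1771) = 4.675449
CI = T_est +/- z * SE_est, so width = 2 * z * SE_est = 2 * 2.576 * 4.675449
Width = 24.0879

24.0879


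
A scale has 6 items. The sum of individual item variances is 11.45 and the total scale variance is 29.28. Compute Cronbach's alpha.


alpha = (k/(k-1)) * (1 - sum(si^2)/s_total^2)
= (6/5) * (1 - 11.45/29.28)
alpha = 0.7307

0.7307


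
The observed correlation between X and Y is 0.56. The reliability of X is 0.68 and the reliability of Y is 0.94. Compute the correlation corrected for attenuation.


r_corrected = rxy / sqrt(rxx * ryy)
= 0.56 / sqrt(0.68 * 0.94)
= 0.56 / sqrt(0.6392)
= 0.56 / 0.7995
r_corrected = 0.7004

0.7004


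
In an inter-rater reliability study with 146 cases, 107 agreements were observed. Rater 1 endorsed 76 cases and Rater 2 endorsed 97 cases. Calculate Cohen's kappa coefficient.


P_o = 107/146 = 0.732877
P_e = (76*97 + 70*49) / 21316 = 0.506755
kappa = (P_o - P_e) / (1 - P_e)
kappa = (0.732877 - 0.506755) / (1 - 0.506755)
kappa = 0.4584

0.4584


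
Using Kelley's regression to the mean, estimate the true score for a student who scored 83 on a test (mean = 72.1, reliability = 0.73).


T_est = rxx * X + (1 - rxx) * mean
T_est = 0.73 * 83 + 0.27 * 72.1
T_est = 60.59 + 19.467
T_est = 80.057

80.057


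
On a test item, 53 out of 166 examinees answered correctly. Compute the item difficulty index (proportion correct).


Item difficulty p = number correct / total examinees
p = 53 / 166
p = 0.3193

0.3193


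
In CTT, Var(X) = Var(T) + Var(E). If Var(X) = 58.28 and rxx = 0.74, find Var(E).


var_true = rxx * var_obs = 0.74 * 58.28 = 43.1272
var_error = var_obs - var_true
var_error = 58.28 - 43.1272
var_error = 15.1528

15.1528


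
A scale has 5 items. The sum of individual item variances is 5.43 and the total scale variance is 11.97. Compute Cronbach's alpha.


alpha = (k/(k-1)) * (1 - sum(si^2)/s_total^2)
= (5/4) * (1 - 5.43/11.97)
alpha = 0.683

0.683


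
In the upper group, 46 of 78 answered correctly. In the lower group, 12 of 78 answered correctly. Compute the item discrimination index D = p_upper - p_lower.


p_upper = 46/78 = 0.5897
p_lower = 12/78 = 0.1538
D = 0.5897 - 0.1538 = 0.4359

0.4359


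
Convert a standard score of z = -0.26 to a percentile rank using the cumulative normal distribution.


CDF(z) = 0.5 * (1 + erf(z/sqrt(2)))
erf(-0.1838) = -0.2051
CDF = 0.3974
Percentile rank = 0.3974 * 100 = 39.74

39.74


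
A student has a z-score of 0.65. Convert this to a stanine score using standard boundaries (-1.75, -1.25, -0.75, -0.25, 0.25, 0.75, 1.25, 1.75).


Stanine boundaries: [-1.75, -1.25, -0.75, -0.25, 0.25, 0.75, 1.25, 1.75]
z = 0.65
Check each boundary:
  z >= -1.75 -> could be stanine 2
  z >= -1.25 -> could be stanine 3
  z >= -0.75 -> could be stanine 4
  z >= -0.25 -> could be stanine 5
  z >= 0.25 -> could be stanine 6
  z < 0.75
  z < 1.25
  z < 1.75
Highest qualifying boundary gives stanine = 6

6


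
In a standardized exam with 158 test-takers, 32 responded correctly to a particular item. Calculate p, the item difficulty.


Item difficulty p = number correct / total examinees
p = 32 / 158
p = 0.2025

0.2025


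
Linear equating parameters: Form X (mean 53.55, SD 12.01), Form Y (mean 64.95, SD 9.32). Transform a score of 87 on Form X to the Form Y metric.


slope = SD_Y / SD_X = 9.32 / 12.01 ~ 0.776
intercept = mean_Y - slope * mean_X = 64.95 - (9.32 / 12.01) * 53.55 ~ 23.3941
Y = slope * X + intercept. To avoid rounding drift from the rounded slope/intercept, evaluate the equivalent form Y = mean_Y + SD_Y * (X - mean_X) / SD_X at full precision:
Y = 64.95 + 9.32 * (87 - 53.55) / 12.01
Y = 64.95 + 9.32 * 33.45 / 12.01
Y = 64.95 + 311.754 / 12.01
Y = 64.95 + 25.9579
Y = 90.9079

90.9079


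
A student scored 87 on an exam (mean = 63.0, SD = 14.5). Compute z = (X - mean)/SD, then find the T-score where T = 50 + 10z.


z = (X - mean) / SD = (87 - 63.0) / 14.5
z = 24.0 / 14.5
z = 1.6552
T-score = T = 50 + 10z
Carry z at full precision (z = 24.0 / 14.5) into the conversion:
T-score = 50 + 10 * (24.0 / 14.5) = 50 + 240 / 14.5
T-score = 50 + 16.5517
T-score = 66.5517

66.5517


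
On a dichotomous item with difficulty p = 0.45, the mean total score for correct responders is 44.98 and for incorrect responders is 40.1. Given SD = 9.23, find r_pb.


q = 1 - p = 0.55
rpb = ((M1 - M0) / SD) * sqrt(p * q)
rpb = ((44.98 - 40.1) / 9.23) * sqrt(0.45 * 0.55)
rpb = 0.263

0.263


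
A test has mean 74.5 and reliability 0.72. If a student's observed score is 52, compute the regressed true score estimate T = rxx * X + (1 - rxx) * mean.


T_est = rxx * X + (1 - rxx) * mean
T_est = 0.72 * 52 + 0.28 * 74.5
T_est = 37.44 + 20.86
T_est = 58.3

58.3


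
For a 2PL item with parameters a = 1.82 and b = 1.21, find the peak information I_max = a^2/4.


For 2PL, max info at theta = b = 1.21
I_max = a^2 / 4 = 1.82^2 / 4
= 3.3124 / 4
I_max = 0.8281

0.8281


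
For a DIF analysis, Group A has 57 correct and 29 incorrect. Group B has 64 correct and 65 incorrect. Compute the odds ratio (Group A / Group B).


Odds_A = 57/29 = 1.9655
Odds_B = 64/65 = 0.9846
OR = Odds_A / Odds_B = 1.9655 / 0.9846
Exactly, OR = (57 * 65) / (29 * 64) = 3705 / 1856
OR = 1.9962

1.9962


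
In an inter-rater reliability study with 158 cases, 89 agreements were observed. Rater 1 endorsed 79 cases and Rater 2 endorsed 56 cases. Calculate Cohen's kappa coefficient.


P_o = 89/158 = 0.563291
P_e = (79*56 + 79*102) / 24964 = 0.5
kappa = (P_o - P_e) / (1 - P_e)
kappa = (0.563291 - 0.5) / (1 - 0.5)
kappa = 0.1266

0.1266


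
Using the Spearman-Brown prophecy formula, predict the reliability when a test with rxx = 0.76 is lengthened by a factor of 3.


r_new = (n * rxx) / (1 + (n-1) * rxx)
r_new = (3 * 0.76) / (1 + 2 * 0.76)
r_new = 2.28 / 2.52
r_new = 0.9048

0.9048


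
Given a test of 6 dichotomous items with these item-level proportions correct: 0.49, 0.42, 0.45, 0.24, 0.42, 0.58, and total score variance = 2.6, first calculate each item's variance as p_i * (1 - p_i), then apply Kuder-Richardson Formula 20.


For each item, compute p_i * q_i:
  Item 1: 0.49 * 0.51 = 0.2499
  Item 2: 0.42 * 0.58 = 0.2436
  Item 3: 0.45 * 0.55 = 0.2475
  Item 4: 0.24 * 0.76 = 0.1824
  Item 5: 0.42 * 0.58 = 0.2436
  Item 6: 0.58 * 0.42 = 0.2436
Sum(p_i * q_i) = 0.2499 + 0.2436 + 0.2475 + 0.1824 + 0.2436 + 0.2436 = 1.4106
KR-20 = (k/(k-1)) * (1 - Sum(p_i*q_i) / Var_total)
= (6/5) * (1 - 1.4106/2.6)
= 1.2 * 0.4575
KR-20 = 0.549

0.549


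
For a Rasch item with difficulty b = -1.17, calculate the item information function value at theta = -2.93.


P = 1/(1+exp(-(-2.93--1.17))) = 0.1468
I = P*(1-P) = 0.1468 * 0.8532
I = 0.1252

0.1252


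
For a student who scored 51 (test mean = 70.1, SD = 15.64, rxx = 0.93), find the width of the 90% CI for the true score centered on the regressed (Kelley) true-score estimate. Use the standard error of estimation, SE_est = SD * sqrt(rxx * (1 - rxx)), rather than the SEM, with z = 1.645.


True score estimate = 0.93*51 + 0.07*70.1 = 52.337
SE_est = SD * sqrt(rxx * (1 - rxx)) = 15.64 * sqrt(0.93 * 0.07) = 15.64 * sqrt(0.0651) = 3.990499
CI = T_est +/- z * SE_est, so width = 2 * z * SE_est = 2 * 1.645 * 3.990499
Width = 13.1287

13.1287


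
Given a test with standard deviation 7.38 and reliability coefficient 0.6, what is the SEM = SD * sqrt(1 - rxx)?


SEM = SD * sqrt(1 - rxx)
SEM = 7.38 * sqrt(1 - 0.6)
SEM = 7.38 * sqrt(0.4) = 7.38 * 0.632456
SEM = 4.6675

4.6675


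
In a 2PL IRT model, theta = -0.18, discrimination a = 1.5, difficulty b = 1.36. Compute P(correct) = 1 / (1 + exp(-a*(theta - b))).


a*(theta - b) = 1.5 * (-0.18 - 1.36) = -2.31
exp(--2.31) = 10.0744
P = 1 / (1 + 10.0744)
P = 0.0903

0.0903


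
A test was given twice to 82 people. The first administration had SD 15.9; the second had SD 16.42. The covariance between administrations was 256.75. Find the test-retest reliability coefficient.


r = cov(X,Y) / (SD_X * SD_Y)
r = 256.75 / (15.9 * 16.42)
r = 256.75 / 261.078
r = 0.9834

0.9834


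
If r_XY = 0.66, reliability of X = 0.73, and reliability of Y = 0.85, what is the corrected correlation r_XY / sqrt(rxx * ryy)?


r_corrected = rxy / sqrt(rxx * ryy)
= 0.66 / sqrt(0.73 * 0.85)
= 0.66 / sqrt(0.6205)
= 0.66 / 0.787718
r_corrected = 0.8379

0.8379


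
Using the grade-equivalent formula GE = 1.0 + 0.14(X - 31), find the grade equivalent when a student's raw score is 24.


raw - median = 24 - 31 = -7
slope * diff = 0.14 * -7 = -0.98
GE = 1.0 + -0.98
GE = 0.02

0.02


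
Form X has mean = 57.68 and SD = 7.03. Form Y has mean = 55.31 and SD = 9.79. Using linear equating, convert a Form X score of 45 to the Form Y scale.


slope = SD_Y / SD_X = 9.79 / 7.03 ~ 1.3926
intercept = mean_Y - slope * mean_X = 55.31 - (9.79 / 7.03) * 57.68 ~ -25.0153
Y = slope * X + intercept. To avoid rounding drift from the rounded slope/intercept, evaluate the equivalent form Y = mean_Y + SD_Y * (X - mean_X) / SD_X at full precision:
Y = 55.31 + 9.79 * (45 - 57.68) / 7.03
Y = 55.31 - 9.79 * 12.68 / 7.03
Y = 55.31 - 124.1372 / 7.03
Y = 55.31 - 17.6582
Y = 37.6518

37.6518


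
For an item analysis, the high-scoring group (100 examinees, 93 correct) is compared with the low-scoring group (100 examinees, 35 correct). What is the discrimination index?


p_upper = 93/100 = 0.93
p_lower = 35/100 = 0.35
D = 0.93 - 0.35 = 0.58

0.58


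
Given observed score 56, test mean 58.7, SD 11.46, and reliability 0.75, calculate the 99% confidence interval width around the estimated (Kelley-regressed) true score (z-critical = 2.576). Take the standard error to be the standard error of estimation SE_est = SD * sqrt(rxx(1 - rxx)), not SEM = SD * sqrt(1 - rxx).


True score estimate = 0.75*56 + 0.25*58.7 = 56.675
SE_est = SD * sqrt(rxx * (1 - rxx)) = 11.46 * sqrt(0.75 * 0.25) = 11.46 * sqrt(0.1875) = 4.962326
CI = T_est +/- z * SE_est, so width = 2 * z * SE_est = 2 * 2.576 * 4.962326
Width = 25.5659

25.5659


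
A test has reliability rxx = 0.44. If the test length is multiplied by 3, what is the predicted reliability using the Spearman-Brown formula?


r_new = (n * rxx) / (1 + (n-1) * rxx)
r_new = (3 * 0.44) / (1 + 2 * 0.44)
r_new = 1.32 / 1.88
r_new = 0.7021

0.7021


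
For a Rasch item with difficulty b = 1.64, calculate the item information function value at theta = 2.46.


P = 1/(1+exp(-(2.46-1.64))) = 0.6942
I = P*(1-P) = 0.6942 * 0.3058
I = 0.2123

0.2123


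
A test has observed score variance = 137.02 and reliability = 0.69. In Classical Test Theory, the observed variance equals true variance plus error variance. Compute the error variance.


var_true = rxx * var_obs = 0.69 * 137.02 = 94.5438
var_error = var_obs - var_true
var_error = 137.02 - 94.5438
var_error = 42.4762

42.4762


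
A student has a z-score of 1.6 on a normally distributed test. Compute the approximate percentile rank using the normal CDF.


CDF(z) = 0.5 * (1 + erf(z/sqrt(2)))
erf(1.1314) = 0.8904
CDF = 0.9452
Percentile rank = 0.9452 * 100 = 94.52

94.52


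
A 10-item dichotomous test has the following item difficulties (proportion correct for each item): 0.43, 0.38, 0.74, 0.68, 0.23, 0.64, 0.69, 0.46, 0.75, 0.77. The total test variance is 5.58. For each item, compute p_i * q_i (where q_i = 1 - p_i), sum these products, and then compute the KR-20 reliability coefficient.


For each item, compute p_i * q_i:
  Item 1: 0.43 * 0.57 = 0.2451
  Item 2: 0.38 * 0.62 = 0.2356
  Item 3: 0.74 * 0.26 = 0.1924
  Item 4: 0.68 * 0.32 = 0.2176
  Item 5: 0.23 * 0.77 = 0.1771
  Item 6: 0.64 * 0.36 = 0.2304
  Item 7: 0.69 * 0.31 = 0.2139
  Item 8: 0.46 * 0.54 = 0.2484
  Item 9: 0.75 * 0.25 = 0.1875
  Item 10: 0.77 * 0.23 = 0.1771
Sum(p_i * q_i) = 0.2451 + 0.2356 + 0.1924 + 0.2176 + 0.1771 + 0.2304 + 0.2139 + 0.2484 + 0.1875 + 0.1771 = 2.1251
KR-20 = (k/(k-1)) * (1 - Sum(p_i*q_i) / Var_total)
= (10/9) * (1 - 2.1251/5.58)
= 1.1111 * 0.6192
KR-20 = 0.688

0.688


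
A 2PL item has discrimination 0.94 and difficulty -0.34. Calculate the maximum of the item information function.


For 2PL, max info at theta = b = -0.34
I_max = a^2 / 4 = 0.94^2 / 4
= 0.8836 / 4
I_max = 0.2209

0.2209


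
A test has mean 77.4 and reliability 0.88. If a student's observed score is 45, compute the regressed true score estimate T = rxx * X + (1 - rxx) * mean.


T_est = rxx * X + (1 - rxx) * mean
T_est = 0.88 * 45 + 0.12 * 77.4
T_est = 39.6 + 9.288
T_est = 48.888

48.888


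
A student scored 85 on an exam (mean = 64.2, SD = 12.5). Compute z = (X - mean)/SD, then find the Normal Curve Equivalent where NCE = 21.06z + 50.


z = (X - mean) / SD = (85 - 64.2) / 12.5
z = 20.8 / 12.5
z = 1.664
NCE = NCE = 21.06z + 50
Carry z at full precision (z = 20.8 / 12.5) into the conversion:
NCE = 21.06 * (20.8 / 12.5) + 50 = 438.048 / 12.5 + 50
NCE = 35.0438 + 50
NCE = 85.0438

85.0438


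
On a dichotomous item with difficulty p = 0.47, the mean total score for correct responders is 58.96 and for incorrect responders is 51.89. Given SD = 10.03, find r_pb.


q = 1 - p = 0.53
rpb = ((M1 - M0) / SD) * sqrt(p * q)
rpb = ((58.96 - 51.89) / 10.03) * sqrt(0.47 * 0.53)
rpb = 0.3518

0.3518


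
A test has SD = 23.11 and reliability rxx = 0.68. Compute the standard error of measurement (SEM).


SEM = SD * sqrt(1 - rxx)
SEM = 23.11 * sqrt(1 - 0.68)
SEM = 23.11 * sqrt(0.32) = 23.11 * 0.565685
SEM = 13.073

13.073


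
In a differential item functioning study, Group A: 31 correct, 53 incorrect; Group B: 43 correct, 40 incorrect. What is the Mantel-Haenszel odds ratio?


Odds_A = 31/53 = 0.5849
Odds_B = 43/40 = 1.075
OR = Odds_A / Odds_B = 0.5849 / 1.075
Exactly, OR = (31 * 40) / (53 * 43) = 1240 / 2279
OR = 0.5441

0.5441


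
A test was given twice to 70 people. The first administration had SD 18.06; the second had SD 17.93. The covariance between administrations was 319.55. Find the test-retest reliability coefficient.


r = cov(X,Y) / (SD_X * SD_Y)
r = 319.55 / (18.06 * 17.93)
r = 319.55 / 323.8158
r = 0.9868

0.9868


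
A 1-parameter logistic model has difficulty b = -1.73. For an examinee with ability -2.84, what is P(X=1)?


theta - b = -2.84 - -1.73 = -1.11
exp(-(theta - b)) = exp(1.11) = 3.0344
P = 1 / (1 + 3.0344)
P = 0.2479

0.2479


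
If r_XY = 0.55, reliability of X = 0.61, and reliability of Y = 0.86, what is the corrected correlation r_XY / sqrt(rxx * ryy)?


r_corrected = rxy / sqrt(rxx * ryy)
= 0.55 / sqrt(0.61 * 0.86)
= 0.55 / sqrt(0.5246)
= 0.55 / 0.724293
r_corrected = 0.7594

0.7594


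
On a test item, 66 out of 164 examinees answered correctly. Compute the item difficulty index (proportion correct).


Item difficulty p = number correct / total examinees
p = 66 / 164
p = 0.4024

0.4024


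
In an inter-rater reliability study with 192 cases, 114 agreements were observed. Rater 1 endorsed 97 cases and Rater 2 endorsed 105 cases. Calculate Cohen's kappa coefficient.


P_o = 114/192 = 0.59375
P_e = (97*105 + 95*87) / 36864 = 0.500488
kappa = (P_o - P_e) / (1 - P_e)
kappa = (0.59375 - 0.500488) / (1 - 0.500488)
kappa = 0.1867

0.1867


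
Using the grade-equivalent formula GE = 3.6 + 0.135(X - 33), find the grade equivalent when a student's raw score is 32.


raw - median = 32 - 33 = -1
slope * diff = 0.135 * -1 = -0.135
GE = 3.6 + -0.135
GE = 3.465

3.465


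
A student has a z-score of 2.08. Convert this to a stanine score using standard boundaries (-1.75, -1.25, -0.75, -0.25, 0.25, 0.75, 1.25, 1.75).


Stanine boundaries: [-1.75, -1.25, -0.75, -0.25, 0.25, 0.75, 1.25, 1.75]
z = 2.08
Check each boundary:
  z >= -1.75 -> could be stanine 2
  z >= -1.25 -> could be stanine 3
  z >= -0.75 -> could be stanine 4
  z >= -0.25 -> could be stanine 5
  z >= 0.25 -> could be stanine 6
  z >= 0.75 -> could be stanine 7
  z >= 1.25 -> could be stanine 8
  z >= 1.75 -> could be stanine 9
Highest qualifying boundary gives stanine = 9

9


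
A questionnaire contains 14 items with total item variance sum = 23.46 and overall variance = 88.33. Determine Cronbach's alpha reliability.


alpha = (k/(k-1)) * (1 - sum(si^2)/s_total^2)
= (14/13) * (1 - 23.46/88.33)
alpha = 0.7909

0.7909


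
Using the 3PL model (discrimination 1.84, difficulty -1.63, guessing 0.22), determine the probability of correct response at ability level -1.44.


logit = 1.84*(-1.44 - -1.63) = 0.3496
P* = 1/(1 + exp(-0.3496)) = 0.5865
P = 0.22 + (1 - 0.22) * 0.5865
P = 0.6775

0.6775


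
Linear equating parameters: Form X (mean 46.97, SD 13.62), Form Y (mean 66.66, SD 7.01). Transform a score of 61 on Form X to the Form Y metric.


slope = SD_Y / SD_X = 7.01 / 13.62 ~ 0.5147
intercept = mean_Y - slope * mean_X = 66.66 - (7.01 / 13.62) * 46.97 ~ 42.4853
Y = slope * X + intercept. To avoid rounding drift from the rounded slope/intercept, evaluate the equivalent form Y = mean_Y + SD_Y * (X - mean_X) / SD_X at full precision:
Y = 66.66 + 7.01 * (61 - 46.97) / 13.62
Y = 66.66 + 7.01 * 14.03 / 13.62
Y = 66.66 + 98.3503 / 13.62
Y = 66.66 + 7.221
Y = 73.881

73.881


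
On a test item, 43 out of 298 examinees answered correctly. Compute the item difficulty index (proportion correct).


Item difficulty p = number correct / total examinees
p = 43 / 298
p = 0.1443

0.1443


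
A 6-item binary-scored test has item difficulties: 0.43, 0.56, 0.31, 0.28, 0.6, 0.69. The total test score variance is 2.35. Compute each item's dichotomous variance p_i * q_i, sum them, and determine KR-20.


For each item, compute p_i * q_i:
  Item 1: 0.43 * 0.57 = 0.2451
  Item 2: 0.56 * 0.44 = 0.2464
  Item 3: 0.31 * 0.69 = 0.2139
  Item 4: 0.28 * 0.72 = 0.2016
  Item 5: 0.6 * 0.4 = 0.24
  Item 6: 0.69 * 0.31 = 0.2139
Sum(p_i * q_i) = 0.2451 + 0.2464 + 0.2139 + 0.2016 + 0.24 + 0.2139 = 1.3609
KR-20 = (k/(k-1)) * (1 - Sum(p_i*q_i) / Var_total)
= (6/5) * (1 - 1.3609/2.35)
= 1.2 * 0.4209
KR-20 = 0.5051

0.5051


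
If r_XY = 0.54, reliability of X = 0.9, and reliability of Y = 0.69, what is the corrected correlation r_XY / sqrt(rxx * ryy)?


r_corrected = rxy / sqrt(rxx * ryy)
= 0.54 / sqrt(0.9 * 0.69)
= 0.54 / sqrt(0.621)
= 0.54 / 0.788036
r_corrected = 0.6852

0.6852


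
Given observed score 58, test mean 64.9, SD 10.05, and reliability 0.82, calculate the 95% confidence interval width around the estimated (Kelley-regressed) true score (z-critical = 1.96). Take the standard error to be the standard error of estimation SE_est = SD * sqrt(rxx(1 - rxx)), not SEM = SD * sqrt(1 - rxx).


True score estimate = 0.82*58 + 0.18*64.9 = 59.242
SE_est = SD * sqrt(rxx * (1 - rxx)) = 10.05 * sqrt(0.82 * 0.18) = 10.05 * sqrt(0.1476) = 3.861084
CI = T_est +/- z * SE_est, so width = 2 * z * SE_est = 2 * 1.96 * 3.861084
Width = 15.1354

15.1354


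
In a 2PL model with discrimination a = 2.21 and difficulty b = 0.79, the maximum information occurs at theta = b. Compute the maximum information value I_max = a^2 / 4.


For 2PL, max info at theta = b = 0.79
I_max = a^2 / 4 = 2.21^2 / 4
= 4.8841 / 4
I_max = 1.221

1.221


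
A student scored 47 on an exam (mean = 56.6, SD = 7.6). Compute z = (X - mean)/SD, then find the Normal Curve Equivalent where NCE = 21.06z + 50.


z = (X - mean) / SD = (47 - 56.6) / 7.6
z = -9.6 / 7.6
z = -1.2632
NCE = NCE = 21.06z + 50
Carry z at full precision (z = -9.6 / 7.6) into the conversion:
NCE = 21.06 * (-9.6 / 7.6) + 50 = -202.176 / 7.6 + 50
NCE = -26.6021 + 50
NCE = 23.3979

23.3979


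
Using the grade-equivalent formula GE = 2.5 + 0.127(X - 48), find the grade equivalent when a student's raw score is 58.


raw - median = 58 - 48 = 10
slope * diff = 0.127 * 10 = 1.27
GE = 2.5 + 1.27
GE = 3.77

3.77


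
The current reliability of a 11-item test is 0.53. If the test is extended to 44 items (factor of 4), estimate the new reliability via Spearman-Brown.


r_new = (n * rxx) / (1 + (n-1) * rxx)
r_new = (4 * 0.53) / (1 + 3 * 0.53)
r_new = 2.12 / 2.59
r_new = 0.8185

0.8185


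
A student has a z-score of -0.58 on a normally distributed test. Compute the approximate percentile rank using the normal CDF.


CDF(z) = 0.5 * (1 + erf(z/sqrt(2)))
erf(-0.4101) = -0.4381
CDF = 0.281
Percentile rank = 0.281 * 100 = 28.1

28.1


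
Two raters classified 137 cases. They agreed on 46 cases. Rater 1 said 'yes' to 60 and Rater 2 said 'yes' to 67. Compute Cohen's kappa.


P_o = 46/137 = 0.335766
P_e = (60*67 + 77*70) / 18769 = 0.501359
kappa = (P_o - P_e) / (1 - P_e)
kappa = (0.335766 - 0.501359) / (1 - 0.501359)
kappa = -0.3321

-0.3321


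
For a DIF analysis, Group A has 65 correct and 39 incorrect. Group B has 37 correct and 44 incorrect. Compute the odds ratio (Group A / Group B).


Odds_A = 65/39 = 1.6667
Odds_B = 37/44 = 0.8409
OR = Odds_A / Odds_B = 1.6667 / 0.8409
Exactly, OR = (65 * 44) / (39 * 37) = 2860 / 1443
OR = 1.982

1.982


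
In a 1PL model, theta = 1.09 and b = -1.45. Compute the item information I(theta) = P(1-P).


P = 1/(1+exp(-(1.09--1.45))) = 0.9269
I = P*(1-P) = 0.9269 * 0.0731
I = 0.0678

0.0678


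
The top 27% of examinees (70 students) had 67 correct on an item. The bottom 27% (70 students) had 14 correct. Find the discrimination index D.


p_upper = 67/70 = 0.9571
p_lower = 14/70 = 0.2
D = 0.9571 - 0.2 = 0.7571

0.7571


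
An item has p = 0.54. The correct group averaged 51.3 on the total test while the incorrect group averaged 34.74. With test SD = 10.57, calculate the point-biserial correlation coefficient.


q = 1 - p = 0.46
rpb = ((M1 - M0) / SD) * sqrt(p * q)
rpb = ((51.3 - 34.74) / 10.57) * sqrt(0.54 * 0.46)
rpb = 0.7808

0.7808


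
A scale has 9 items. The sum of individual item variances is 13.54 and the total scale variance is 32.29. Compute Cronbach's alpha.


alpha = (k/(k-1)) * (1 - sum(si^2)/s_total^2)
= (9/8) * (1 - 13.54/32.29)
alpha = 0.6533

0.6533


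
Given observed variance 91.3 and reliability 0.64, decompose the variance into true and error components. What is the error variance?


var_true = rxx * var_obs = 0.64 * 91.3 = 58.432
var_error = var_obs - var_true
var_error = 91.3 - 58.432
var_error = 32.868

32.868


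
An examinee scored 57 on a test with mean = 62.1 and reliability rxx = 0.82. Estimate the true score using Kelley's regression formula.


T_est = rxx * X + (1 - rxx) * mean
T_est = 0.82 * 57 + 0.18 * 62.1
T_est = 46.74 + 11.178
T_est = 57.918

57.918


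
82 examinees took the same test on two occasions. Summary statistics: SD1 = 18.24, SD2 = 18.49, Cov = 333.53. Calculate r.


r = cov(X,Y) / (SD_X * SD_Y)
r = 333.53 / (18.24 * 18.49)
r = 333.53 / 337.2576
r = 0.9889

0.9889


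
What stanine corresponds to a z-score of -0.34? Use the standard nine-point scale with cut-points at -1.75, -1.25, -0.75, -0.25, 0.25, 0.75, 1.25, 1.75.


Stanine boundaries: [-1.75, -1.25, -0.75, -0.25, 0.25, 0.75, 1.25, 1.75]
z = -0.34
Check each boundary:
  z >= -1.75 -> could be stanine 2
  z >= -1.25 -> could be stanine 3
  z >= -0.75 -> could be stanine 4
  z < -0.25
  z < 0.25
  z < 0.75
  z < 1.25
  z < 1.75
Highest qualifying boundary gives stanine = 4

4


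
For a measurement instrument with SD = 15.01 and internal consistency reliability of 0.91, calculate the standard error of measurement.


SEM = SD * sqrt(1 - rxx)
SEM = 15.01 * sqrt(1 - 0.91)
SEM = 15.01 * sqrt(0.09) = 15.01 * 0.3
SEM = 4.503

4.503


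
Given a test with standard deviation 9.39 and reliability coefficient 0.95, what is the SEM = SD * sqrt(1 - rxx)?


SEM = SD * sqrt(1 - rxx)
SEM = 9.39 * sqrt(1 - 0.95)
SEM = 9.39 * sqrt(0.05) = 9.39 * 0.223607
SEM = 2.0997

2.0997


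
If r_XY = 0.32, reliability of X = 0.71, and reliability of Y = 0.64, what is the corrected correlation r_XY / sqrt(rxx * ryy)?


r_corrected = rxy / sqrt(rxx * ryy)
= 0.32 / sqrt(0.71 * 0.64)
= 0.32 / sqrt(0.4544)
= 0.32 / 0.674092
r_corrected = 0.4747

0.4747


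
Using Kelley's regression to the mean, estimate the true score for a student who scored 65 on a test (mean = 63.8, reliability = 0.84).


T_est = rxx * X + (1 - rxx) * mean
T_est = 0.84 * 65 + 0.16 * 63.8
T_est = 54.6 + 10.208
T_est = 64.808

64.808


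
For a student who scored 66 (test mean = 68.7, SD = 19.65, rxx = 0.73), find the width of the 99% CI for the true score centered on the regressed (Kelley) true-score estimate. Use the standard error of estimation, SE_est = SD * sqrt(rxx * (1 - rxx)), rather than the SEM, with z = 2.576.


True score estimate = 0.73*66 + 0.27*68.7 = 66.729
SE_est = SD * sqrt(rxx * (1 - rxx)) = 19.65 * sqrt(0.73 * 0.27) = 19.65 * sqrt(0.1971) = 8.723803
CI = T_est +/- z * SE_est, so width = 2 * z * SE_est = 2 * 2.576 * 8.723803
Width = 44.945

44.945


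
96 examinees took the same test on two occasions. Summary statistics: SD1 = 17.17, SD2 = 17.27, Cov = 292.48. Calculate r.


r = cov(X,Y) / (SD_X * SD_Y)
r = 292.48 / (17.17 * 17.27)
r = 292.48 / 296.5259
r = 0.9864

0.9864


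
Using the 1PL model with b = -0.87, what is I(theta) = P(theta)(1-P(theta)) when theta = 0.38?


P = 1/(1+exp(-(0.38--0.87))) = 0.7773
I = P*(1-P) = 0.7773 * 0.2227
I = 0.1731

0.1731


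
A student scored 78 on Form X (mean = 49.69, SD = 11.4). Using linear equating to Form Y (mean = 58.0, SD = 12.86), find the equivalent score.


slope = SD_Y / SD_X = 12.86 / 11.4 ~ 1.1281
intercept = mean_Y - slope * mean_X = 58.0 - (12.86 / 11.4) * 49.69 ~ 1.9462
Y = slope * X + intercept. To avoid rounding drift from the rounded slope/intercept, evaluate the equivalent form Y = mean_Y + SD_Y * (X - mean_X) / SD_X at full precision:
Y = 58.0 + 12.86 * (78 - 49.69) / 11.4
Y = 58.0 + 12.86 * 28.31 / 11.4
Y = 58.0 + 364.0666 / 11.4
Y = 58.0 + 31.9357
Y = 89.9357

89.9357


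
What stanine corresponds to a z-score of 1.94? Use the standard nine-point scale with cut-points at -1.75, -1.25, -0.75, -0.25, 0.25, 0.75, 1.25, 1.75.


Stanine boundaries: [-1.75, -1.25, -0.75, -0.25, 0.25, 0.75, 1.25, 1.75]
z = 1.94
Check each boundary:
  z >= -1.75 -> could be stanine 2
  z >= -1.25 -> could be stanine 3
  z >= -0.75 -> could be stanine 4
  z >= -0.25 -> could be stanine 5
  z >= 0.25 -> could be stanine 6
  z >= 0.75 -> could be stanine 7
  z >= 1.25 -> could be stanine 8
  z >= 1.75 -> could be stanine 9
Highest qualifying boundary gives stanine = 9

9


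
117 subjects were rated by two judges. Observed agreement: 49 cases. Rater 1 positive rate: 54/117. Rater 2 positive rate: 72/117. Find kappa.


P_o = 49/117 = 0.418803
P_e = (54*72 + 63*45) / 13689 = 0.491124
kappa = (P_o - P_e) / (1 - P_e)
kappa = (0.418803 - 0.491124) / (1 - 0.491124)
kappa = -0.1421

-0.1421


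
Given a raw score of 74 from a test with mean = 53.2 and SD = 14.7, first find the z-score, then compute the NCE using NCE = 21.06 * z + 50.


z = (X - mean) / SD = (74 - 53.2) / 14.7
z = 20.8 / 14.7
z = 1.415
NCE = NCE = 21.06z + 50
Carry z at full precision (z = 20.8 / 14.7) into the conversion:
NCE = 21.06 * (20.8 / 14.7) + 50 = 438.048 / 14.7 + 50
NCE = 29.7992 + 50
NCE = 79.7992

79.7992


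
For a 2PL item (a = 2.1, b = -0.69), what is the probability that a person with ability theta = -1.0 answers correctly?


a*(theta - b) = 2.1 * (-1.0 - -0.69) = -0.651
exp(--0.651) = 1.9175
P = 1 / (1 + 1.9175)
P = 0.3428

0.3428


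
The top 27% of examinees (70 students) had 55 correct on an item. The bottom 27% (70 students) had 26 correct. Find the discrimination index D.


p_upper = 55/70 = 0.7857
p_lower = 26/70 = 0.3714
D = 0.7857 - 0.3714 = 0.4143

0.4143


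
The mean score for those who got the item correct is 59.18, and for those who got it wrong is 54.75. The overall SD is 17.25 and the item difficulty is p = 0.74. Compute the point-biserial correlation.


q = 1 - p = 0.26
rpb = ((M1 - M0) / SD) * sqrt(p * q)
rpb = ((59.18 - 54.75) / 17.25) * sqrt(0.74 * 0.26)
rpb = 0.1126

0.1126


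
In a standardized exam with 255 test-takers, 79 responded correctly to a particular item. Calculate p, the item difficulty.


Item difficulty p = number correct / total examinees
p = 79 / 255
p = 0.3098

0.3098


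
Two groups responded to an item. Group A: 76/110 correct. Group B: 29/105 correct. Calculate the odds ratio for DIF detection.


Odds_A = 76/34 = 2.2353
Odds_B = 29/76 = 0.3816
OR = Odds_A / Odds_B = 2.2353 / 0.3816
Exactly, OR = (76 * 76) / (34 * 29) = 5776 / 986
OR = 5.858

5.858


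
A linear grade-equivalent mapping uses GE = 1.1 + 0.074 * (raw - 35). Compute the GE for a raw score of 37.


raw - median = 37 - 35 = 2
slope * diff = 0.074 * 2 = 0.148
GE = 1.1 + 0.148
GE = 1.248

1.248


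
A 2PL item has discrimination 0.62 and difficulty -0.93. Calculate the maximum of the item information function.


For 2PL, max info at theta = b = -0.93
I_max = a^2 / 4 = 0.62^2 / 4
= 0.3844 / 4
I_max = 0.0961

0.0961


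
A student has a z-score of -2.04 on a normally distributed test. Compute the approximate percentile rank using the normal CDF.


CDF(z) = 0.5 * (1 + erf(z/sqrt(2)))
erf(-1.4425) = -0.9586
CDF = 0.0207
Percentile rank = 0.0207 * 100 = 2.07

2.07


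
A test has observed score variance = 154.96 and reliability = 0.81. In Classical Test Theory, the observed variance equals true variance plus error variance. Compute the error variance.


var_true = rxx * var_obs = 0.81 * 154.96 = 125.5176
var_error = var_obs - var_true
var_error = 154.96 - 125.5176
var_error = 29.4424

29.4424


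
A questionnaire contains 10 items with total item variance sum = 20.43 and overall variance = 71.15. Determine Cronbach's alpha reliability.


alpha = (k/(k-1)) * (1 - sum(si^2)/s_total^2)
= (10/9) * (1 - 20.43/71.15)
alpha = 0.7921

0.7921


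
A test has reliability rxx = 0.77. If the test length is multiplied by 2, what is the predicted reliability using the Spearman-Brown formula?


r_new = (n * rxx) / (1 + (n-1) * rxx)
r_new = (2 * 0.77) / (1 + 1 * 0.77)
r_new = 1.54 / 1.77
r_new = 0.8701

0.8701


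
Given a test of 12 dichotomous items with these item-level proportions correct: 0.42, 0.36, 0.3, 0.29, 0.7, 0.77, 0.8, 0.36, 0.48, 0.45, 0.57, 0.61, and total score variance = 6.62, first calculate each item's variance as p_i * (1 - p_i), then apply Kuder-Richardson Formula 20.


For each item, compute p_i * q_i:
  Item 1: 0.42 * 0.58 = 0.2436
  Item 2: 0.36 * 0.64 = 0.2304
  Item 3: 0.3 * 0.7 = 0.21
  Item 4: 0.29 * 0.71 = 0.2059
  Item 5: 0.7 * 0.3 = 0.21
  Item 6: 0.77 * 0.23 = 0.1771
  Item 7: 0.8 * 0.2 = 0.16
  Item 8: 0.36 * 0.64 = 0.2304
  Item 9: 0.48 * 0.52 = 0.2496
  Item 10: 0.45 * 0.55 = 0.2475
  Item 11: 0.57 * 0.43 = 0.2451
  Item 12: 0.61 * 0.39 = 0.2379
Sum(p_i * q_i) = 0.2436 + 0.2304 + 0.21 + 0.2059 + 0.21 + 0.1771 + 0.16 + 0.2304 + 0.2496 + 0.2475 + 0.2451 + 0.2379 = 2.6475
KR-20 = (k/(k-1)) * (1 - Sum(p_i*q_i) / Var_total)
= (12/11) * (1 - 2.6475/6.62)
= 1.0909 * 0.6001
KR-20 = 0.6546

0.6546


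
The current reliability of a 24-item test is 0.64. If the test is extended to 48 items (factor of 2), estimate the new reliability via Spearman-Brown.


r_new = (n * rxx) / (1 + (n-1) * rxx)
r_new = (2 * 0.64) / (1 + 1 * 0.64)
r_new = 1.28 / 1.64
r_new = 0.7805

0.7805


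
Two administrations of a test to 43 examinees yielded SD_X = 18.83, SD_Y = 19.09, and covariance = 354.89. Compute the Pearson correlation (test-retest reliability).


r = cov(X,Y) / (SD_X * SD_Y)
r = 354.89 / (18.83 * 19.09)
r = 354.89 / 359.4647
r = 0.9873

0.9873


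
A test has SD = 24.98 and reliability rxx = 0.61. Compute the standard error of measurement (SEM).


SEM = SD * sqrt(1 - rxx)
SEM = 24.98 * sqrt(1 - 0.61)
SEM = 24.98 * sqrt(0.39) = 24.98 * 0.6245
SEM = 15.6

15.6


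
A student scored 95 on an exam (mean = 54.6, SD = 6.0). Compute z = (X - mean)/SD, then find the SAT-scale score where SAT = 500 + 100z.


z = (X - mean) / SD = (95 - 54.6) / 6.0
z = 40.4 / 6.0
z = 6.7333
SAT-scale = SAT = 500 + 100z
Carry z at full precision (z = 40.4 / 6.0) into the conversion:
SAT-scale = 500 + 100 * (40.4 / 6.0) = 500 + 4040 / 6.0
SAT-scale = 500 + 673.3333
SAT-scale = 1173.3333

1173.3333


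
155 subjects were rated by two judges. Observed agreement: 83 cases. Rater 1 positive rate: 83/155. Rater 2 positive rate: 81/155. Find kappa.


P_o = 83/155 = 0.535484
P_e = (83*81 + 72*74) / 24025 = 0.501602
kappa = (P_o - P_e) / (1 - P_e)
kappa = (0.535484 - 0.501602) / (1 - 0.501602)
kappa = 0.068

0.068


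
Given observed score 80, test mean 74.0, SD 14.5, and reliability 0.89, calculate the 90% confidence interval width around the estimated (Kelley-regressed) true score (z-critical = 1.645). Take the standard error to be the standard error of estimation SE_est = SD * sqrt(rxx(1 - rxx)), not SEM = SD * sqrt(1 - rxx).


True score estimate = 0.89*80 + 0.11*74.0 = 79.34
SE_est = SD * sqrt(rxx * (1 - rxx)) = 14.5 * sqrt(0.89 * 0.11) = 14.5 * sqrt(0.0979) = 4.536901
CI = T_est +/- z * SE_est, so width = 2 * z * SE_est = 2 * 1.645 * 4.536901
Width = 14.9264

14.9264


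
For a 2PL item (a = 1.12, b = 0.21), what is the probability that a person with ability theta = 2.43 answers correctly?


a*(theta - b) = 1.12 * (2.43 - 0.21) = 2.4864
exp(-2.4864) = 0.0832
P = 1 / (1 + 0.0832)
P = 0.9232

0.9232


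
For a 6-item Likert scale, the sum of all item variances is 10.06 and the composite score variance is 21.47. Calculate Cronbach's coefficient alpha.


alpha = (k/(k-1)) * (1 - sum(si^2)/s_total^2)
= (6/5) * (1 - 10.06/21.47)
alpha = 0.6377

0.6377


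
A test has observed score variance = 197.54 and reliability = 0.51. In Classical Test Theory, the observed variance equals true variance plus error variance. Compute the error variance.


var_true = rxx * var_obs = 0.51 * 197.54 = 100.7454
var_error = var_obs - var_true
var_error = 197.54 - 100.7454
var_error = 96.7946

96.7946


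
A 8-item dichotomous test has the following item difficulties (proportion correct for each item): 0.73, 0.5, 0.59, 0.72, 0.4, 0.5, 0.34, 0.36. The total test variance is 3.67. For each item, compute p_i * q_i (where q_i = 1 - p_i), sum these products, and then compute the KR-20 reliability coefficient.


For each item, compute p_i * q_i:
  Item 1: 0.73 * 0.27 = 0.1971
  Item 2: 0.5 * 0.5 = 0.25
  Item 3: 0.59 * 0.41 = 0.2419
  Item 4: 0.72 * 0.28 = 0.2016
  Item 5: 0.4 * 0.6 = 0.24
  Item 6: 0.5 * 0.5 = 0.25
  Item 7: 0.34 * 0.66 = 0.2244
  Item 8: 0.36 * 0.64 = 0.2304
Sum(p_i * q_i) = 0.1971 + 0.25 + 0.2419 + 0.2016 + 0.24 + 0.25 + 0.2244 + 0.2304 = 1.8354
KR-20 = (k/(k-1)) * (1 - Sum(p_i*q_i) / Var_total)
= (8/7) * (1 - 1.8354/3.67)
= 1.1429 * 0.4999
KR-20 = 0.5713

0.5713


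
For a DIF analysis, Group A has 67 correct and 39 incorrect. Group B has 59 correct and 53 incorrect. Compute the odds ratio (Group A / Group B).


Odds_A = 67/39 = 1.7179
Odds_B = 59/53 = 1.1132
OR = Odds_A / Odds_B = 1.7179 / 1.1132
Exactly, OR = (67 * 53) / (39 * 59) = 3551 / 2301
OR = 1.5432

1.5432


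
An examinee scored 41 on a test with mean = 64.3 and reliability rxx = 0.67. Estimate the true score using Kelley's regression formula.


T_est = rxx * X + (1 - rxx) * mean
T_est = 0.67 * 41 + 0.33 * 64.3
T_est = 27.47 + 21.219
T_est = 48.689

48.689


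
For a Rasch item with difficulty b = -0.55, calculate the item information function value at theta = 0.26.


P = 1/(1+exp(-(0.26--0.55))) = 0.6921
I = P*(1-P) = 0.6921 * 0.3079
I = 0.2131

0.2131


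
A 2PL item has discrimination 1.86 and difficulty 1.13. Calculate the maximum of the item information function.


For 2PL, max info at theta = b = 1.13
I_max = a^2 / 4 = 1.86^2 / 4
= 3.4596 / 4
I_max = 0.8649

0.8649


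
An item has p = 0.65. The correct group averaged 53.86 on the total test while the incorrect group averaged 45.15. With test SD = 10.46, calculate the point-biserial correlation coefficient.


q = 1 - p = 0.35
rpb = ((M1 - M0) / SD) * sqrt(p * q)
rpb = ((53.86 - 45.15) / 10.46) * sqrt(0.65 * 0.35)
rpb = 0.3972

0.3972


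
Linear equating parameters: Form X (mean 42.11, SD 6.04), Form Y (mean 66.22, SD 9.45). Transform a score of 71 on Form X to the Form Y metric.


slope = SD_Y / SD_X = 9.45 / 6.04 ~ 1.5646
intercept = mean_Y - slope * mean_X = 66.22 - (9.45 / 6.04) * 42.11 ~ 0.336
Y = slope * X + intercept. To avoid rounding drift from the rounded slope/intercept, evaluate the equivalent form Y = mean_Y + SD_Y * (X - mean_X) / SD_X at full precision:
Y = 66.22 + 9.45 * (71 - 42.11) / 6.04
Y = 66.22 + 9.45 * 28.89 / 6.04
Y = 66.22 + 273.0105 / 6.04
Y = 66.22 + 45.2004
Y = 111.4204

111.4204


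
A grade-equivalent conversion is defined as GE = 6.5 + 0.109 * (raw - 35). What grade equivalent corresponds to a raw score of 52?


raw - median = 52 - 35 = 17
slope * diff = 0.109 * 17 = 1.853
GE = 6.5 + 1.853
GE = 8.353

8.353


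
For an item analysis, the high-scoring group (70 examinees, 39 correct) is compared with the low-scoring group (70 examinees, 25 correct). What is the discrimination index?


p_upper = 39/70 = 0.5571
p_lower = 25/70 = 0.3571
D = 0.5571 - 0.3571 = 0.2

0.2


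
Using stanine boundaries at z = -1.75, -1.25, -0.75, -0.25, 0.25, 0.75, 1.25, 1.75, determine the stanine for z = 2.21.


Stanine boundaries: [-1.75, -1.25, -0.75, -0.25, 0.25, 0.75, 1.25, 1.75]
z = 2.21
Check each boundary:
  z >= -1.75 -> could be stanine 2
  z >= -1.25 -> could be stanine 3
  z >= -0.75 -> could be stanine 4
  z >= -0.25 -> could be stanine 5
  z >= 0.25 -> could be stanine 6
  z >= 0.75 -> could be stanine 7
  z >= 1.25 -> could be stanine 8
  z >= 1.75 -> could be stanine 9
Highest qualifying boundary gives stanine = 9

9


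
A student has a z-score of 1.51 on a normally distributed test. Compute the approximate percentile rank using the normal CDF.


CDF(z) = 0.5 * (1 + erf(z/sqrt(2)))
erf(1.0677) = 0.869
CDF = 0.9345
Percentile rank = 0.9345 * 100 = 93.45

93.45


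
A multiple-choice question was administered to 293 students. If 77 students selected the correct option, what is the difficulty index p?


Item difficulty p = number correct / total examinees
p = 77 / 293
p = 0.2628

0.2628


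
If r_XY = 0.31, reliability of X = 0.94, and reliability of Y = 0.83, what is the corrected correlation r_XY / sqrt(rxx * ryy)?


r_corrected = rxy / sqrt(rxx * ryy)
= 0.31 / sqrt(0.94 * 0.83)
= 0.31 / sqrt(0.7802)
= 0.31 / 0.883289
r_corrected = 0.351

0.351


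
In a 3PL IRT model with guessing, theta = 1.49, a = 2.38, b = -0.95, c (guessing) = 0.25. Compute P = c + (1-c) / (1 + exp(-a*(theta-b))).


logit = 2.38*(1.49 - -0.95) = 5.8072
P* = 1/(1 + exp(-5.8072)) = 0.997
P = 0.25 + (1 - 0.25) * 0.997
P = 0.9978

0.9978


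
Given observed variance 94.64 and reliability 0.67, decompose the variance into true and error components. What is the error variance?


var_true = rxx * var_obs = 0.67 * 94.64 = 63.4088
var_error = var_obs - var_true
var_error = 94.64 - 63.4088
var_error = 31.2312

31.2312


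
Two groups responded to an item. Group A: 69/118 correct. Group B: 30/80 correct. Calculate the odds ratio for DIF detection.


Odds_A = 69/49 = 1.4082
Odds_B = 30/50 = 0.6
OR = Odds_A / Odds_B = 1.4082 / 0.6
Exactly, OR = (69 * 50) / (49 * 30) = 3450 / 1470
OR = 2.3469

2.3469


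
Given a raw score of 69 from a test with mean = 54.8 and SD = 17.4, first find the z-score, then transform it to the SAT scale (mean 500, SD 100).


z = (X - mean) / SD = (69 - 54.8) / 17.4
z = 14.2 / 17.4
z = 0.8161
SAT-scale = SAT = 500 + 100z
Carry z at full precision (z = 14.2 / 17.4) into the conversion:
SAT-scale = 500 + 100 * (14.2 / 17.4) = 500 + 1420 / 17.4
SAT-scale = 500 + 81.6092
SAT-scale = 581.6092

581.6092
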